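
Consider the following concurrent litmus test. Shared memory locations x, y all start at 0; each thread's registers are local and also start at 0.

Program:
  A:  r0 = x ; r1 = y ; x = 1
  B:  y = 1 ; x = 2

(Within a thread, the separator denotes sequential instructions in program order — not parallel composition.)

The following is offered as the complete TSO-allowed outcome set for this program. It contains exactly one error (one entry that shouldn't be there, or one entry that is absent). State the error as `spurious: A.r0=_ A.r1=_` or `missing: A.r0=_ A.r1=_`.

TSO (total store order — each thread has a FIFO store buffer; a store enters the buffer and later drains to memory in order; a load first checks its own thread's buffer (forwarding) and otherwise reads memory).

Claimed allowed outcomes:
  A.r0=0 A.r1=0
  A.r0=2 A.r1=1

missing: A.r0=0 A.r1=1

outcome vector order: (A.r0,A.r1)
[TSO] allowed = {(0,0) (0,1) (2,1)}
TSO∖claimed = {(0,1)}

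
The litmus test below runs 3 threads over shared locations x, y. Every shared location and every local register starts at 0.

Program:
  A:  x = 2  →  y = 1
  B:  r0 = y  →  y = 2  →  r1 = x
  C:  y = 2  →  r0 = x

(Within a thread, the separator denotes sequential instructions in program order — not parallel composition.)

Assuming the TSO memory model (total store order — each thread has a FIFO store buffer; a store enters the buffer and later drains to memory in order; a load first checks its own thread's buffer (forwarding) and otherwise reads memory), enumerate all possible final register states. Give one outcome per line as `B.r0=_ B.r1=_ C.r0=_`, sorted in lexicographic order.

B.r0=0 B.r1=0 C.r0=0
B.r0=0 B.r1=0 C.r0=2
B.r0=0 B.r1=2 C.r0=0
B.r0=0 B.r1=2 C.r0=2
B.r0=1 B.r1=2 C.r0=0
B.r0=1 B.r1=2 C.r0=2
B.r0=2 B.r1=0 C.r0=0
B.r0=2 B.r1=0 C.r0=2
B.r0=2 B.r1=2 C.r0=0
B.r0=2 B.r1=2 C.r0=2

outcome vector order: (B.r0,B.r1,C.r0)
|TSO outcomes| = 10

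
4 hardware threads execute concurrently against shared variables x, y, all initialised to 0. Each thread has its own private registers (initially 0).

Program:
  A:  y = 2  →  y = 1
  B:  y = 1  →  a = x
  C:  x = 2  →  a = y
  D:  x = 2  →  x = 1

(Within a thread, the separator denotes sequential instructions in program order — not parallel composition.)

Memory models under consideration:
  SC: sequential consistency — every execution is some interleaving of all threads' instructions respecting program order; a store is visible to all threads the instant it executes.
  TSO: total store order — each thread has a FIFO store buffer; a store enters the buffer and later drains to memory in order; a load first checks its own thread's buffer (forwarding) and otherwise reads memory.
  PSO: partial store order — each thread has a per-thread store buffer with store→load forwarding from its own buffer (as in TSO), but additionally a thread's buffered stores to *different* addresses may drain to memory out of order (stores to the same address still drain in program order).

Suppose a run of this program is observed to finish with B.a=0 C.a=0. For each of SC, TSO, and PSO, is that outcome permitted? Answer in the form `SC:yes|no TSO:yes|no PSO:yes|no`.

outcome vector order: (B.a,C.a)
SC (8): 0/1; 0/2; 1/0; 1/1; 1/2; 2/0; 2/1; 2/2
TSO (9): 0/0; 0/1; 0/2; 1/0; 1/1; 1/2; 2/0; 2/1; 2/2
PSO (9): 0/0; 0/1; 0/2; 1/0; 1/1; 1/2; 2/0; 2/1; 2/2
target 0/0 ∈ {TSO,PSO}

SC:no TSO:yes PSO:yes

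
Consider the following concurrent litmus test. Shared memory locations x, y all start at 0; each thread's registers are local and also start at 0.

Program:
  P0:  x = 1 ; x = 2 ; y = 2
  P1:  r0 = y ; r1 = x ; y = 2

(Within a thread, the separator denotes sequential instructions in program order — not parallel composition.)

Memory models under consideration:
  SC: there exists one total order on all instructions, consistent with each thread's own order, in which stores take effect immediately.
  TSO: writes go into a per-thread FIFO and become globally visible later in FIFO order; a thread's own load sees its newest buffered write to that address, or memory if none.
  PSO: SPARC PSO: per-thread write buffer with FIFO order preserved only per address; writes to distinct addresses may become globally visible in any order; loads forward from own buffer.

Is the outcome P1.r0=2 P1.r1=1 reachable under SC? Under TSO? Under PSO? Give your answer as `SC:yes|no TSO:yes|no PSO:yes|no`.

outcome vector order: (P1.r0,P1.r1)
SC (4): 00 01 02 22
TSO (4): 00 01 02 22
PSO (6): 00 01 02 20 21 22
target 21 ∈ {PSO}

SC:no TSO:no PSO:yes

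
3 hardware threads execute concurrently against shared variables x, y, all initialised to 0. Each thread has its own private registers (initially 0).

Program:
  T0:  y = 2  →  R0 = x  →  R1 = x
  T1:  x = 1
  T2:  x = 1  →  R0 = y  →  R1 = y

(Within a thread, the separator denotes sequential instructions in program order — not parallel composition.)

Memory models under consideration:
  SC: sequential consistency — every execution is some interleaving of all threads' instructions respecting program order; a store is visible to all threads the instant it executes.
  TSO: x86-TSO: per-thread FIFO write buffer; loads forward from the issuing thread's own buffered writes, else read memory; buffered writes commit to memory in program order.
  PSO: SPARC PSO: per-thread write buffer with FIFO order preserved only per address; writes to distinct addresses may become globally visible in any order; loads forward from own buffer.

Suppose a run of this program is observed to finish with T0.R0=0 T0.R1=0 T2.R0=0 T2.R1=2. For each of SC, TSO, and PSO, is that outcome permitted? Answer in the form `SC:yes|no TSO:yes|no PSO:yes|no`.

outcome vector order: (T0.R0,T0.R1,T2.R0,T2.R1)
under SC → 0022, 0122, 1100, 1102, 1122
under TSO → 0000, 0002, 0022, 0100, 0102, 0122, 1100, 1102, 1122
under PSO → 0000, 0002, 0022, 0100, 0102, 0122, 1100, 1102, 1122
target 0002 ∈ {TSO,PSO}

SC:no TSO:yes PSO:yes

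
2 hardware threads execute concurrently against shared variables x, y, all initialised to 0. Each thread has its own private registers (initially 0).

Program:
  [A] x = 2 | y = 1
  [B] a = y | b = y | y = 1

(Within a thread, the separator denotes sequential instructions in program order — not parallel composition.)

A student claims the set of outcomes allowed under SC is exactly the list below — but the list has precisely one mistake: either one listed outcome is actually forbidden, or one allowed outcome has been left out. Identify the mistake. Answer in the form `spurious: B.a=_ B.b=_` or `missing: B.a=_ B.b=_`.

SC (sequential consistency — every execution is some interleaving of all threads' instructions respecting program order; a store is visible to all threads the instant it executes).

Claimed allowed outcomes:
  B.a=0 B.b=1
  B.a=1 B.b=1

missing: B.a=0 B.b=0

outcome vector order: (B.a,B.b)
SC (3): (0,0) (0,1) (1,1)
SC∖claimed = {(0,0)}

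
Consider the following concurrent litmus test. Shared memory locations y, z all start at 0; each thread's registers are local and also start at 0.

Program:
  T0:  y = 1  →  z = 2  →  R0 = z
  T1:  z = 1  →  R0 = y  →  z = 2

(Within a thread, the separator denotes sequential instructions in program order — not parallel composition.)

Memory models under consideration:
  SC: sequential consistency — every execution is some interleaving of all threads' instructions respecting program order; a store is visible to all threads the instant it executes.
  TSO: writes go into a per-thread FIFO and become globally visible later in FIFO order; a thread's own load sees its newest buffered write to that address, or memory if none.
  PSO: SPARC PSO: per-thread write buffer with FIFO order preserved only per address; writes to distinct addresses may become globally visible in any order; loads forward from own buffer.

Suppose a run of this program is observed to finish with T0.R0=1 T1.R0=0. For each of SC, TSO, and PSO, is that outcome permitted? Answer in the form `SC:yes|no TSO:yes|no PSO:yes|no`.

SC:no TSO:yes PSO:yes

outcome vector order: (T0.R0,T1.R0)
[SC] allowed = {1/1, 2/0, 2/1}
[TSO] allowed = {1/0, 1/1, 2/0, 2/1}
[PSO] allowed = {1/0, 1/1, 2/0, 2/1}
target 1/0 ∈ {TSO,PSO}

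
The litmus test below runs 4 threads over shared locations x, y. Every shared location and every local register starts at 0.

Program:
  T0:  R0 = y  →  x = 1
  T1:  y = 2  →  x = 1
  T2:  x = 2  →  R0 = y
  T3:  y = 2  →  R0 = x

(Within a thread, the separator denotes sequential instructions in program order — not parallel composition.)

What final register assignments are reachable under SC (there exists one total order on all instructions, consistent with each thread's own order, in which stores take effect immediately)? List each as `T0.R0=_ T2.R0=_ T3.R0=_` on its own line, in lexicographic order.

outcome vector order: (T0.R0,T2.R0,T3.R0)
|SC outcomes| = 10

T0.R0=0 T2.R0=0 T3.R0=1
T0.R0=0 T2.R0=0 T3.R0=2
T0.R0=0 T2.R0=2 T3.R0=0
T0.R0=0 T2.R0=2 T3.R0=1
T0.R0=0 T2.R0=2 T3.R0=2
T0.R0=2 T2.R0=0 T3.R0=1
T0.R0=2 T2.R0=0 T3.R0=2
T0.R0=2 T2.R0=2 T3.R0=0
T0.R0=2 T2.R0=2 T3.R0=1
T0.R0=2 T2.R0=2 T3.R0=2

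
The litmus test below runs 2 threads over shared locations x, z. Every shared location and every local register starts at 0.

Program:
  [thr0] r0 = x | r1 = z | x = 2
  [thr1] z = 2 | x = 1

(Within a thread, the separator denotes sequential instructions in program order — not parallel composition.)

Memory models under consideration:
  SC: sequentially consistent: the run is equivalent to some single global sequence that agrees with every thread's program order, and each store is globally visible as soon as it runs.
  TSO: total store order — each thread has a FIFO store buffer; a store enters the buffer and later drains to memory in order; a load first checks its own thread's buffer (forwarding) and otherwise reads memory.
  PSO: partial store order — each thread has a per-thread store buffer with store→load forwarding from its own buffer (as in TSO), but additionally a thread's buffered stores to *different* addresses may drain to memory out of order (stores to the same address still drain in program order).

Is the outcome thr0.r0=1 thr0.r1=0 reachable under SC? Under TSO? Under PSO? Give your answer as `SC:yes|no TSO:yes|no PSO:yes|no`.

SC:no TSO:no PSO:yes

outcome vector order: (thr0.r0,thr0.r1)
[SC] allowed = {<0 0> <0 2> <1 2>}
[TSO] allowed = {<0 0> <0 2> <1 2>}
[PSO] allowed = {<0 0> <0 2> <1 0> <1 2>}
target <1 0> ∈ {PSO}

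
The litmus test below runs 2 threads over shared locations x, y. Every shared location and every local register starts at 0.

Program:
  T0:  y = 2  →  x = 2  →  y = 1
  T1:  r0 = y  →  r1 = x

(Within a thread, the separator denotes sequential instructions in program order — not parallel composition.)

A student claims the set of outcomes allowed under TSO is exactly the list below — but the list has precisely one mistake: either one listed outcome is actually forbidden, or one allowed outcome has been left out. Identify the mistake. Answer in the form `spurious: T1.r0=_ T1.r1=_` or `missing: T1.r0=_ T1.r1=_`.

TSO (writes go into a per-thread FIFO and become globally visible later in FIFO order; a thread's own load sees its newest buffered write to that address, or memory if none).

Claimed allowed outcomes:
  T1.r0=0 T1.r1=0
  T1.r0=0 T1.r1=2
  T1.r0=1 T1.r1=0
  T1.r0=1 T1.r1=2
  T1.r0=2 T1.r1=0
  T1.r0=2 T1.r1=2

spurious: T1.r0=1 T1.r1=0

outcome vector order: (T1.r0,T1.r1)
[TSO] allowed = {0/0; 0/2; 1/2; 2/0; 2/2}
claimed∖TSO = {1/0}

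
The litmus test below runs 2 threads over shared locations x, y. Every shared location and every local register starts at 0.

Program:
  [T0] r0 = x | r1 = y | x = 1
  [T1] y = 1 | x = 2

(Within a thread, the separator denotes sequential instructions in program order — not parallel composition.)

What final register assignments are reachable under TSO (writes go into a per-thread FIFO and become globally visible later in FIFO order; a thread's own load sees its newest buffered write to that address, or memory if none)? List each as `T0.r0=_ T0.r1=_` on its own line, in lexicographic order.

T0.r0=0 T0.r1=0
T0.r0=0 T0.r1=1
T0.r0=2 T0.r1=1

outcome vector order: (T0.r0,T0.r1)
|TSO outcomes| = 3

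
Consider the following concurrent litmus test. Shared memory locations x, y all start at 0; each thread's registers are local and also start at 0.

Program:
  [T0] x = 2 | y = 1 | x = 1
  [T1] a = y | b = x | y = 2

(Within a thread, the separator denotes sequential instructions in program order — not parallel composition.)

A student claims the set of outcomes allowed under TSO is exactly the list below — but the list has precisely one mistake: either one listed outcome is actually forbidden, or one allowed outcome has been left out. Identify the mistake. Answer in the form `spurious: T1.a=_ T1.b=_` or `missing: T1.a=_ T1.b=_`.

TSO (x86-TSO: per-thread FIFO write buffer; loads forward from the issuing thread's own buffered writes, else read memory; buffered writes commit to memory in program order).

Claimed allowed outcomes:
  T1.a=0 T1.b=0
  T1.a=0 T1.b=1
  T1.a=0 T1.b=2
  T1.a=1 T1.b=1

missing: T1.a=1 T1.b=2

outcome vector order: (T1.a,T1.b)
[TSO] allowed = {(0,0); (0,1); (0,2); (1,1); (1,2)}
TSO∖claimed = {(1,2)}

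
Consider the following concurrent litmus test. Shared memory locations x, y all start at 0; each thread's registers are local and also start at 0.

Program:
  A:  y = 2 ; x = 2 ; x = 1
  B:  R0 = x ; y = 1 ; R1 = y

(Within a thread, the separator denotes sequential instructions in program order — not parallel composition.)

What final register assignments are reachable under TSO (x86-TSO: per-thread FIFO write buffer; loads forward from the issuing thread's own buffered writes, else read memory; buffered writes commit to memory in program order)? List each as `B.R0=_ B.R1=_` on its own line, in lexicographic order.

B.R0=0 B.R1=1
B.R0=0 B.R1=2
B.R0=1 B.R1=1
B.R0=2 B.R1=1

outcome vector order: (B.R0,B.R1)
|TSO outcomes| = 4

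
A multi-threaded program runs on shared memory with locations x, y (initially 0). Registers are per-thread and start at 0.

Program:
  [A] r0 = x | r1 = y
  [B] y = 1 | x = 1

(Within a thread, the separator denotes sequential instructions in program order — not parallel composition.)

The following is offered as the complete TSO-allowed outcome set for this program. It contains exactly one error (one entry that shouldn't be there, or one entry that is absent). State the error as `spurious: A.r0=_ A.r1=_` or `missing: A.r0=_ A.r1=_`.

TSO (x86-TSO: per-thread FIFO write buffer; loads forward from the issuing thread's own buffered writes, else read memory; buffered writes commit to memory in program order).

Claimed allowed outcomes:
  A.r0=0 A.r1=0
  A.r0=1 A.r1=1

outcome vector order: (A.r0,A.r1)
TSO (3): (0,0); (0,1); (1,1)
TSO∖claimed = {(0,1)}

missing: A.r0=0 A.r1=1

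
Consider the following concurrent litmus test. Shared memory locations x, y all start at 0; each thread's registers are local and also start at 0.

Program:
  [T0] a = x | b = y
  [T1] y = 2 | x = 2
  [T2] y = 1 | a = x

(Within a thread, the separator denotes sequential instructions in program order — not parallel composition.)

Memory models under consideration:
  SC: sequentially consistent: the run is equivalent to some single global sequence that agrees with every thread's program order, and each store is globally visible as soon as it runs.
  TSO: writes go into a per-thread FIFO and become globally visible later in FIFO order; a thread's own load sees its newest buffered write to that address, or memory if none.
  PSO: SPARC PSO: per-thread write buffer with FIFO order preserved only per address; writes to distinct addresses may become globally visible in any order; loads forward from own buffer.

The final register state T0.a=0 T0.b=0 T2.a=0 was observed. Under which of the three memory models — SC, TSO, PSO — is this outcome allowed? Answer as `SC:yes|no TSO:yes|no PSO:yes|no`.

SC:yes TSO:yes PSO:yes

outcome vector order: (T0.a,T0.b,T2.a)
SC (10): 000 002 010 012 020 022 210 212 220 222
TSO (10): 000 002 010 012 020 022 210 212 220 222
PSO (12): 000 002 010 012 020 022 200 202 210 212 220 222
target 000 ∈ {SC,TSO,PSO}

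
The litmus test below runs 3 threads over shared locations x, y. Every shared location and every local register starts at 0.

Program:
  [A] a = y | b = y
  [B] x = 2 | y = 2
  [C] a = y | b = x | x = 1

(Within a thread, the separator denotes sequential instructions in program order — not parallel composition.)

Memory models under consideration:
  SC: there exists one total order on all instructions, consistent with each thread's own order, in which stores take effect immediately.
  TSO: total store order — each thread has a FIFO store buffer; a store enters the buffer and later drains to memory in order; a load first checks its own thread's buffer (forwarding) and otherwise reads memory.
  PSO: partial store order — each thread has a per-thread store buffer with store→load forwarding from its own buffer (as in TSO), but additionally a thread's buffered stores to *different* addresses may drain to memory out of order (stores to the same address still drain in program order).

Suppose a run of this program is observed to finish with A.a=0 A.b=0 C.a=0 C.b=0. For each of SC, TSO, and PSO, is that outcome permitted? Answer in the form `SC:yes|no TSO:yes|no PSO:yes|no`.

SC:yes TSO:yes PSO:yes

outcome vector order: (A.a,A.b,C.a,C.b)
[SC] allowed = {(0,0,0,0) (0,0,0,2) (0,0,2,2) (0,2,0,0) (0,2,0,2) (0,2,2,2) (2,2,0,0) (2,2,0,2) (2,2,2,2)}
[TSO] allowed = {(0,0,0,0) (0,0,0,2) (0,0,2,2) (0,2,0,0) (0,2,0,2) (0,2,2,2) (2,2,0,0) (2,2,0,2) (2,2,2,2)}
[PSO] allowed = {(0,0,0,0) (0,0,0,2) (0,0,2,0) (0,0,2,2) (0,2,0,0) (0,2,0,2) (0,2,2,0) (0,2,2,2) (2,2,0,0) (2,2,0,2) (2,2,2,0) (2,2,2,2)}
target (0,0,0,0) ∈ {SC,TSO,PSO}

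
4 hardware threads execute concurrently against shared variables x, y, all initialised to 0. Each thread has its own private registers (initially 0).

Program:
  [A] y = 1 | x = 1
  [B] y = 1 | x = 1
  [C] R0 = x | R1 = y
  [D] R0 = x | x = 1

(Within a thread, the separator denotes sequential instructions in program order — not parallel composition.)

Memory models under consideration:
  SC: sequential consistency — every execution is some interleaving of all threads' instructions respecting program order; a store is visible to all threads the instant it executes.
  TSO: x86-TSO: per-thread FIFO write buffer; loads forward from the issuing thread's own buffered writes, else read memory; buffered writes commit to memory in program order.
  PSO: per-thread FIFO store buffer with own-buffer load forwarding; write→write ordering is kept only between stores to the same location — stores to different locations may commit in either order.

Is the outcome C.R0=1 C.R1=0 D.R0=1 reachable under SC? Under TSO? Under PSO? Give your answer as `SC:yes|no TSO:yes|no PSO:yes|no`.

outcome vector order: (C.R0,C.R1,D.R0)
SC (7): 000 001 010 011 100 110 111
TSO (7): 000 001 010 011 100 110 111
PSO (8): 000 001 010 011 100 101 110 111
target 101 ∈ {PSO}

SC:no TSO:no PSO:yes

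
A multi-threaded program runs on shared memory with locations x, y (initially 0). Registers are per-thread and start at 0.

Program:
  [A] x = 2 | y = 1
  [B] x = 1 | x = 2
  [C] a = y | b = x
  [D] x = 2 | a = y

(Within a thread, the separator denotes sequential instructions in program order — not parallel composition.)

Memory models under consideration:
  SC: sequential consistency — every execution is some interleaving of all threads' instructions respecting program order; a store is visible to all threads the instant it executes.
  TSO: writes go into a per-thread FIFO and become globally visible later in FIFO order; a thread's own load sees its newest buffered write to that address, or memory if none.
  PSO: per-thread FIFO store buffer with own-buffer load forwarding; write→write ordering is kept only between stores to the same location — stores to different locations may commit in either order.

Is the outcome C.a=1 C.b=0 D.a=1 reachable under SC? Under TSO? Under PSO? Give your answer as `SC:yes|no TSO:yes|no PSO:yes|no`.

SC:no TSO:no PSO:yes

outcome vector order: (C.a,C.b,D.a)
SC (10): (0,0,0) (0,0,1) (0,1,0) (0,1,1) (0,2,0) (0,2,1) (1,1,0) (1,1,1) (1,2,0) (1,2,1)
TSO (10): (0,0,0) (0,0,1) (0,1,0) (0,1,1) (0,2,0) (0,2,1) (1,1,0) (1,1,1) (1,2,0) (1,2,1)
PSO (12): (0,0,0) (0,0,1) (0,1,0) (0,1,1) (0,2,0) (0,2,1) (1,0,0) (1,0,1) (1,1,0) (1,1,1) (1,2,0) (1,2,1)
target (1,0,1) ∈ {PSO}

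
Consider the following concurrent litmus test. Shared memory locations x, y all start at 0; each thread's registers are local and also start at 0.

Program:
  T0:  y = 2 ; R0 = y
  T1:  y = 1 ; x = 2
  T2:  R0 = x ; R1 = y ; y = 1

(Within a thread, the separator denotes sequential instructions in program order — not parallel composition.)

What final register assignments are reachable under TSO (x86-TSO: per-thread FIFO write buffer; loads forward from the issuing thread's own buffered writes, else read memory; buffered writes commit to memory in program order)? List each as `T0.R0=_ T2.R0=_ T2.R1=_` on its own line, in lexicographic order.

T0.R0=1 T2.R0=0 T2.R1=0
T0.R0=1 T2.R0=0 T2.R1=1
T0.R0=1 T2.R0=0 T2.R1=2
T0.R0=1 T2.R0=2 T2.R1=1
T0.R0=1 T2.R0=2 T2.R1=2
T0.R0=2 T2.R0=0 T2.R1=0
T0.R0=2 T2.R0=0 T2.R1=1
T0.R0=2 T2.R0=0 T2.R1=2
T0.R0=2 T2.R0=2 T2.R1=1
T0.R0=2 T2.R0=2 T2.R1=2

outcome vector order: (T0.R0,T2.R0,T2.R1)
|TSO outcomes| = 10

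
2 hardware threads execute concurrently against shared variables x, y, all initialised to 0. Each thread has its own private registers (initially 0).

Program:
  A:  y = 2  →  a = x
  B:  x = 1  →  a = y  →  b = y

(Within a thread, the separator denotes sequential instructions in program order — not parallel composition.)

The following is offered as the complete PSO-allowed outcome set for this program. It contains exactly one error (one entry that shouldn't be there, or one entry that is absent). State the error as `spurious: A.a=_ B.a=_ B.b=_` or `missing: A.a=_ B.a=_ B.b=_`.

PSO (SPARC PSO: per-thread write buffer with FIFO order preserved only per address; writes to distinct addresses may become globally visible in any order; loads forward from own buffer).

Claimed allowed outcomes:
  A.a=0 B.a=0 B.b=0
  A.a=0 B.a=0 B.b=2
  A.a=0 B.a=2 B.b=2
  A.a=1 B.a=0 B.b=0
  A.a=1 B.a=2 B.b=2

missing: A.a=1 B.a=0 B.b=2

outcome vector order: (A.a,B.a,B.b)
PSO: 6 outcomes — {000, 002, 022, 100, 102, 122}
PSO∖claimed = {102}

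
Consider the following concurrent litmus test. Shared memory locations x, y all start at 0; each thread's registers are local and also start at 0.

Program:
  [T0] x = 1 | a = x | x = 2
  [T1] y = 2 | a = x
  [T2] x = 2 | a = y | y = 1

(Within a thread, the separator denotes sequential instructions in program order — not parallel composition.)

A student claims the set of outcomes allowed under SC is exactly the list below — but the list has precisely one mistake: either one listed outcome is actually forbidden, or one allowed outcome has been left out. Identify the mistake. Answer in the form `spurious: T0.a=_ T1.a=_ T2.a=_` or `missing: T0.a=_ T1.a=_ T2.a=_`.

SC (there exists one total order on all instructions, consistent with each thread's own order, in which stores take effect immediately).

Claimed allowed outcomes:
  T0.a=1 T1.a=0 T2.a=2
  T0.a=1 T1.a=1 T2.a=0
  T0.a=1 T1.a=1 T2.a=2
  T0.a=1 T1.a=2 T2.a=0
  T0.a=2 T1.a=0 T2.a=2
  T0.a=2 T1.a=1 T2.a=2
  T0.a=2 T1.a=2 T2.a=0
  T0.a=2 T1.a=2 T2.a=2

missing: T0.a=1 T1.a=2 T2.a=2

outcome vector order: (T0.a,T1.a,T2.a)
SC (9): <1 0 2> <1 1 0> <1 1 2> <1 2 0> <1 2 2> <2 0 2> <2 1 2> <2 2 0> <2 2 2>
SC∖claimed = {<1 2 2>}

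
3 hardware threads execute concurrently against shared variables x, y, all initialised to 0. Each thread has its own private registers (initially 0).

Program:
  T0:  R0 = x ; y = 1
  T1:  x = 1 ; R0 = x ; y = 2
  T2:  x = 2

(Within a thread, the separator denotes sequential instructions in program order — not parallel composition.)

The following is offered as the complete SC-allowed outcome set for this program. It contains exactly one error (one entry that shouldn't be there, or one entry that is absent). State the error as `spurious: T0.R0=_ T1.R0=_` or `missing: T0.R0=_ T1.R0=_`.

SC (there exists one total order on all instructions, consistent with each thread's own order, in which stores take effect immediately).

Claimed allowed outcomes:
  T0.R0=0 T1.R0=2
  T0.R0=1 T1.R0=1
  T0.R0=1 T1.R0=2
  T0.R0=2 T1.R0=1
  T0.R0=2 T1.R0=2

missing: T0.R0=0 T1.R0=1

outcome vector order: (T0.R0,T1.R0)
under SC → 01 02 11 12 21 22
SC∖claimed = {01}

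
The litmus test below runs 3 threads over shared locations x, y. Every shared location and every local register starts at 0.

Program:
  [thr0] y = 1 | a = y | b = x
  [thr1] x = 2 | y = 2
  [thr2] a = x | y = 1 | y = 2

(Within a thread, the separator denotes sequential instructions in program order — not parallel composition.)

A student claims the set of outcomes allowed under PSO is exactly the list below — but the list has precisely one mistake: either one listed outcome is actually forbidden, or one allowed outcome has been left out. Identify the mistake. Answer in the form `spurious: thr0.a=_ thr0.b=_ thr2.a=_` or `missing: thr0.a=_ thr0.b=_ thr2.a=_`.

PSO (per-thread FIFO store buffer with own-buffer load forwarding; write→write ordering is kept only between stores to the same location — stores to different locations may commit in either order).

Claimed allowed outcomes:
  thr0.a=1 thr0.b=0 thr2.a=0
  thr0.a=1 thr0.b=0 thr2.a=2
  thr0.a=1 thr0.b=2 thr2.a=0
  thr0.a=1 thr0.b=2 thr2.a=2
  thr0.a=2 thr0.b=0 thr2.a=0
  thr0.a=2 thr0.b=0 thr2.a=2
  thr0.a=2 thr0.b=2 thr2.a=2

outcome vector order: (thr0.a,thr0.b,thr2.a)
PSO (8): 100, 102, 120, 122, 200, 202, 220, 222
PSO∖claimed = {220}

missing: thr0.a=2 thr0.b=2 thr2.a=0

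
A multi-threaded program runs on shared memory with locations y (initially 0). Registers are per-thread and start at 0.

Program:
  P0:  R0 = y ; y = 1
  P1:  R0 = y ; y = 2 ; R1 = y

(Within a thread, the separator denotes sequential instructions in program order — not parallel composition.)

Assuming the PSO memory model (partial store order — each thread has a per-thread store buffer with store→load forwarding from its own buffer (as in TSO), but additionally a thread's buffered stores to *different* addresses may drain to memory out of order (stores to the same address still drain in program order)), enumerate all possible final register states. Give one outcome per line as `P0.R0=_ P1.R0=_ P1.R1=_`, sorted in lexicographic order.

outcome vector order: (P0.R0,P1.R0,P1.R1)
|PSO outcomes| = 5

P0.R0=0 P1.R0=0 P1.R1=1
P0.R0=0 P1.R0=0 P1.R1=2
P0.R0=0 P1.R0=1 P1.R1=2
P0.R0=2 P1.R0=0 P1.R1=1
P0.R0=2 P1.R0=0 P1.R1=2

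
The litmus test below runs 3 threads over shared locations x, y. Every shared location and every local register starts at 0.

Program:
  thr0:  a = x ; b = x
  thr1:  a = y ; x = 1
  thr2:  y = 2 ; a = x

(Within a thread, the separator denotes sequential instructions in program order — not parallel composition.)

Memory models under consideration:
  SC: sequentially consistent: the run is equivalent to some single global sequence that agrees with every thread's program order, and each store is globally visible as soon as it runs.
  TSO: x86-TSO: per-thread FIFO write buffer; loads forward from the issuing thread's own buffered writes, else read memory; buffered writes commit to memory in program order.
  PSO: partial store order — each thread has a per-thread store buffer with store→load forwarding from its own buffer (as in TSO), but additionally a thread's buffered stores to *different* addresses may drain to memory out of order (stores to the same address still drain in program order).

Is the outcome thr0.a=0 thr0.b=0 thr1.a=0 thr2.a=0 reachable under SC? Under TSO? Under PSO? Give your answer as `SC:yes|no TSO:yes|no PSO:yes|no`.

SC:yes TSO:yes PSO:yes

outcome vector order: (thr0.a,thr0.b,thr1.a,thr2.a)
[SC] allowed = {0/0/0/0; 0/0/0/1; 0/0/2/0; 0/0/2/1; 0/1/0/0; 0/1/0/1; 0/1/2/0; 0/1/2/1; 1/1/0/0; 1/1/0/1; 1/1/2/0; 1/1/2/1}
[TSO] allowed = {0/0/0/0; 0/0/0/1; 0/0/2/0; 0/0/2/1; 0/1/0/0; 0/1/0/1; 0/1/2/0; 0/1/2/1; 1/1/0/0; 1/1/0/1; 1/1/2/0; 1/1/2/1}
[PSO] allowed = {0/0/0/0; 0/0/0/1; 0/0/2/0; 0/0/2/1; 0/1/0/0; 0/1/0/1; 0/1/2/0; 0/1/2/1; 1/1/0/0; 1/1/0/1; 1/1/2/0; 1/1/2/1}
target 0/0/0/0 ∈ {SC,TSO,PSO}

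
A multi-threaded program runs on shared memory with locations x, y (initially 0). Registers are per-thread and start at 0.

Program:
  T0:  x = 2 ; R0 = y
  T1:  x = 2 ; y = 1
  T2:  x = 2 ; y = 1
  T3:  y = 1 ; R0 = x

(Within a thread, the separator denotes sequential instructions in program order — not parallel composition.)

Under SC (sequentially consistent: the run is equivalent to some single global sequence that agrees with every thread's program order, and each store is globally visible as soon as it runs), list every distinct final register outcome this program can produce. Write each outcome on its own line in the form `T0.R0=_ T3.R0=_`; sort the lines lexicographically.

outcome vector order: (T0.R0,T3.R0)
|SC outcomes| = 3

T0.R0=0 T3.R0=2
T0.R0=1 T3.R0=0
T0.R0=1 T3.R0=2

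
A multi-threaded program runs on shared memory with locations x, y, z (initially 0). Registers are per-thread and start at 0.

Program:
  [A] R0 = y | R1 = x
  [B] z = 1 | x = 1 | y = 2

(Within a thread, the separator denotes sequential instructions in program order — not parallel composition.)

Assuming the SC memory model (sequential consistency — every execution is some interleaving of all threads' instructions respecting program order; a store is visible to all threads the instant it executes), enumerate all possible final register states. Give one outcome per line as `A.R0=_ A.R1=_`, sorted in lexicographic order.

A.R0=0 A.R1=0
A.R0=0 A.R1=1
A.R0=2 A.R1=1

outcome vector order: (A.R0,A.R1)
|SC outcomes| = 3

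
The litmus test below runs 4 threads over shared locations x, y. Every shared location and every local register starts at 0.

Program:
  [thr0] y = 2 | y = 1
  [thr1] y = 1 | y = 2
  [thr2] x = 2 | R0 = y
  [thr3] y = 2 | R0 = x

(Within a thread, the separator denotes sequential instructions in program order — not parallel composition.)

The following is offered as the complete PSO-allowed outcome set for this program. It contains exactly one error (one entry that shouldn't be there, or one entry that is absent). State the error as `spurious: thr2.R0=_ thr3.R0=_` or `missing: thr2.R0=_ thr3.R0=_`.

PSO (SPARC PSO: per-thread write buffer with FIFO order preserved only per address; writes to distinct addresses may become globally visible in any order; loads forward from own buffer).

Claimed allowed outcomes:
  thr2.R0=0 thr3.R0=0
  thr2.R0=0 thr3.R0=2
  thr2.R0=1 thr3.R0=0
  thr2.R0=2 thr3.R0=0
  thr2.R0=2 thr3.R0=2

missing: thr2.R0=1 thr3.R0=2

outcome vector order: (thr2.R0,thr3.R0)
PSO (6): 0/0, 0/2, 1/0, 1/2, 2/0, 2/2
PSO∖claimed = {1/2}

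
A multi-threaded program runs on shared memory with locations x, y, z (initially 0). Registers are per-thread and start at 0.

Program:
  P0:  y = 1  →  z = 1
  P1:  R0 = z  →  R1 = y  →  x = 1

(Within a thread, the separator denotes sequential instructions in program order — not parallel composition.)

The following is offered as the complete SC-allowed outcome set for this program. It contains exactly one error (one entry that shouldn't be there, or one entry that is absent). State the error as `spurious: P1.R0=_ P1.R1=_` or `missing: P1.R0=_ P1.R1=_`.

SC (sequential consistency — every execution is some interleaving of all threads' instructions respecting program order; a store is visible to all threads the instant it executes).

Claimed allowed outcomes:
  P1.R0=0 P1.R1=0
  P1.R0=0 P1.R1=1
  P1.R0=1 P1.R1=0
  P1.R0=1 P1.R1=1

spurious: P1.R0=1 P1.R1=0

outcome vector order: (P1.R0,P1.R1)
SC: 3 outcomes — {00, 01, 11}
claimed∖SC = {10}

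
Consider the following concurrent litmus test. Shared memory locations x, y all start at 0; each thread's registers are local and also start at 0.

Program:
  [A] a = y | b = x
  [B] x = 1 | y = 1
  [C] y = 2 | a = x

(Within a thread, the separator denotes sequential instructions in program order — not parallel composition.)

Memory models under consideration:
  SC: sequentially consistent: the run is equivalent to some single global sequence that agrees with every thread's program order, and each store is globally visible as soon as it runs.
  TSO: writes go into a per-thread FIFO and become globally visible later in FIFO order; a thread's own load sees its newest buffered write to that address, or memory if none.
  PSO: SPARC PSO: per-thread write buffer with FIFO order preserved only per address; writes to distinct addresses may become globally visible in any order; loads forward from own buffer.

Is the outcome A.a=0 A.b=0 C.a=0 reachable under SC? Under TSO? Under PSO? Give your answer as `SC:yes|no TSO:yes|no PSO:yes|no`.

SC:yes TSO:yes PSO:yes

outcome vector order: (A.a,A.b,C.a)
[SC] allowed = {(0,0,0) (0,0,1) (0,1,0) (0,1,1) (1,1,0) (1,1,1) (2,0,0) (2,0,1) (2,1,0) (2,1,1)}
[TSO] allowed = {(0,0,0) (0,0,1) (0,1,0) (0,1,1) (1,1,0) (1,1,1) (2,0,0) (2,0,1) (2,1,0) (2,1,1)}
[PSO] allowed = {(0,0,0) (0,0,1) (0,1,0) (0,1,1) (1,0,0) (1,0,1) (1,1,0) (1,1,1) (2,0,0) (2,0,1) (2,1,0) (2,1,1)}
target (0,0,0) ∈ {SC,TSO,PSO}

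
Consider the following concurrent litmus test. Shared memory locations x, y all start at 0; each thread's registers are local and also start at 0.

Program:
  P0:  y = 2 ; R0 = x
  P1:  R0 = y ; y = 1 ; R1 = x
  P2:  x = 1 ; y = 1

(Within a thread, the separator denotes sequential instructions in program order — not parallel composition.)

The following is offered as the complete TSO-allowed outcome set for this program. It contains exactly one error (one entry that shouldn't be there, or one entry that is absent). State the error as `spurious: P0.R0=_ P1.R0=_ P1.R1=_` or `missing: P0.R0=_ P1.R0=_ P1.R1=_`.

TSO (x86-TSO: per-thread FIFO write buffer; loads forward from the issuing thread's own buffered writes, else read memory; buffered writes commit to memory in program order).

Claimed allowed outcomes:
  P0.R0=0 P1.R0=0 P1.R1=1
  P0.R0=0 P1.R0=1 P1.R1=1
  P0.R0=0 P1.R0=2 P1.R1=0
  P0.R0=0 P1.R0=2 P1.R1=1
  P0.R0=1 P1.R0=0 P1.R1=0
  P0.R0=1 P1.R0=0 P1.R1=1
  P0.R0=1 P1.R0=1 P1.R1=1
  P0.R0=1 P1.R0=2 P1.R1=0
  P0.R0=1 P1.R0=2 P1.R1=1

missing: P0.R0=0 P1.R0=0 P1.R1=0

outcome vector order: (P0.R0,P1.R0,P1.R1)
[TSO] allowed = {<0 0 0>; <0 0 1>; <0 1 1>; <0 2 0>; <0 2 1>; <1 0 0>; <1 0 1>; <1 1 1>; <1 2 0>; <1 2 1>}
TSO∖claimed = {<0 0 0>}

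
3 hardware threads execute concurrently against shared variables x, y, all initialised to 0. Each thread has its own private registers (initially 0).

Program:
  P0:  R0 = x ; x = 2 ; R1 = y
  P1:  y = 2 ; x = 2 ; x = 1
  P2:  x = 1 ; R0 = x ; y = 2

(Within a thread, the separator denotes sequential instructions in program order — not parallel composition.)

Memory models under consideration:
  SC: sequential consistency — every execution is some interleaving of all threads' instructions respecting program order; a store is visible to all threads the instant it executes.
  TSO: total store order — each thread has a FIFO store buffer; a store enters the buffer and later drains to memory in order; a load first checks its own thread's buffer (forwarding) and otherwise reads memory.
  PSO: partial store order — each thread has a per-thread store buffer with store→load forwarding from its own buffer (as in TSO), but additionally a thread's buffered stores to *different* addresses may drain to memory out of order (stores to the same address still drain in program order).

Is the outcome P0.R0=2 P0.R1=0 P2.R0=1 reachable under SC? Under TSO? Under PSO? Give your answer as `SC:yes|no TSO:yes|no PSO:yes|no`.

SC:no TSO:no PSO:yes

outcome vector order: (P0.R0,P0.R1,P2.R0)
under SC → <0 0 1>, <0 0 2>, <0 2 1>, <0 2 2>, <1 0 1>, <1 0 2>, <1 2 1>, <1 2 2>, <2 2 1>, <2 2 2>
under TSO → <0 0 1>, <0 0 2>, <0 2 1>, <0 2 2>, <1 0 1>, <1 0 2>, <1 2 1>, <1 2 2>, <2 2 1>, <2 2 2>
under PSO → <0 0 1>, <0 0 2>, <0 2 1>, <0 2 2>, <1 0 1>, <1 0 2>, <1 2 1>, <1 2 2>, <2 0 1>, <2 0 2>, <2 2 1>, <2 2 2>
target <2 0 1> ∈ {PSO}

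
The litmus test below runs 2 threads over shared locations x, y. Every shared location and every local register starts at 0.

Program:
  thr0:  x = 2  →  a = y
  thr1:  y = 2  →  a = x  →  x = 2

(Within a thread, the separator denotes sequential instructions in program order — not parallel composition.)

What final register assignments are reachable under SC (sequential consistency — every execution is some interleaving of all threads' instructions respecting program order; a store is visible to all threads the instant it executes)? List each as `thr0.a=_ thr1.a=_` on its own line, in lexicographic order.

outcome vector order: (thr0.a,thr1.a)
|SC outcomes| = 3

thr0.a=0 thr1.a=2
thr0.a=2 thr1.a=0
thr0.a=2 thr1.a=2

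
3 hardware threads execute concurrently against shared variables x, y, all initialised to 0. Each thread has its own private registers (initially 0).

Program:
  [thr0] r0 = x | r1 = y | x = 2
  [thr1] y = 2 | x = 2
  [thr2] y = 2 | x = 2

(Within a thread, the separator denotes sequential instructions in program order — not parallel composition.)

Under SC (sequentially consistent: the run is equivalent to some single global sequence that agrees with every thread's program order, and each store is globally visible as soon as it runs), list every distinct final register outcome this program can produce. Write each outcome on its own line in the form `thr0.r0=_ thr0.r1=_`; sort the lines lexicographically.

thr0.r0=0 thr0.r1=0
thr0.r0=0 thr0.r1=2
thr0.r0=2 thr0.r1=2

outcome vector order: (thr0.r0,thr0.r1)
|SC outcomes| = 3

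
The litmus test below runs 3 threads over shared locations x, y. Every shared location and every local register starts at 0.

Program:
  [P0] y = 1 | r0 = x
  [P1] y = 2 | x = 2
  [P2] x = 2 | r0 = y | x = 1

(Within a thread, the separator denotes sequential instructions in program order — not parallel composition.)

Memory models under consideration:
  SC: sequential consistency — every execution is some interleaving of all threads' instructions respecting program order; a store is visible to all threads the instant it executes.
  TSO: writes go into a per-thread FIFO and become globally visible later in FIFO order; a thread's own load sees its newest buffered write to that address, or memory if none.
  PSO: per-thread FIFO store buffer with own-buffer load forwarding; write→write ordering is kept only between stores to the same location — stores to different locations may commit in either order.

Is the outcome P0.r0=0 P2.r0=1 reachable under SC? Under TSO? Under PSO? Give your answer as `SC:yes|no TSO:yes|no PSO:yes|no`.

outcome vector order: (P0.r0,P2.r0)
SC (8): 01; 02; 10; 11; 12; 20; 21; 22
TSO (9): 00; 01; 02; 10; 11; 12; 20; 21; 22
PSO (9): 00; 01; 02; 10; 11; 12; 20; 21; 22
target 01 ∈ {SC,TSO,PSO}

SC:yes TSO:yes PSO:yes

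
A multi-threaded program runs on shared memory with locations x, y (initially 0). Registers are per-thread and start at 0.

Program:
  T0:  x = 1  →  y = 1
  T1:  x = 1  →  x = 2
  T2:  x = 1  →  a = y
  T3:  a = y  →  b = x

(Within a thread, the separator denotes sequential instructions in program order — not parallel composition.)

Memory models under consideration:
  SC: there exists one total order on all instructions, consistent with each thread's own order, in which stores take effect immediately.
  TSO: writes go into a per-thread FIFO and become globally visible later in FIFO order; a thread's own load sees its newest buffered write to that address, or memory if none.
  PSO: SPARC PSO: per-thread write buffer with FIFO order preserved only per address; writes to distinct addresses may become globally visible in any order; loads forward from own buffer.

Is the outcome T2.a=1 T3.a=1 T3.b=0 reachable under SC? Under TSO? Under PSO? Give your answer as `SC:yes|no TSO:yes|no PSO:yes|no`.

outcome vector order: (T2.a,T3.a,T3.b)
under SC → 000; 001; 002; 011; 012; 100; 101; 102; 111; 112
under TSO → 000; 001; 002; 011; 012; 100; 101; 102; 111; 112
under PSO → 000; 001; 002; 010; 011; 012; 100; 101; 102; 110; 111; 112
target 110 ∈ {PSO}

SC:no TSO:no PSO:yes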